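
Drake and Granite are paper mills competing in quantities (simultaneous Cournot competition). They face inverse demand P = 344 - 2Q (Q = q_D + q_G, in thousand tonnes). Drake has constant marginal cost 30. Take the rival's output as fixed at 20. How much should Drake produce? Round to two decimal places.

68.50

With the rival's output fixed at 20, Drake's profit is π_D = (344 - 2·20 - 2q_D)q_D - (30q_D) = (304 - 2q_D)q_D - (30q_D).
∂π_D/∂q_D = 274 - 4q_D = 0, so q_D = 137/2.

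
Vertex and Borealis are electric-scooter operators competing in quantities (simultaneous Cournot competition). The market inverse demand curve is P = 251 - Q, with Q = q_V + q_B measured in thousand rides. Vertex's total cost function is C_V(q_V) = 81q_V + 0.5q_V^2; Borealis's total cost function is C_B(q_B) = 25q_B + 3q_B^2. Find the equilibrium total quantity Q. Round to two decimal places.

71.39

Vertex's profit: π_V = (251 - Q)q_V - (81q_V + (1/2)q_V²). Setting ∂π_V/∂q_V = 0: 170 - 3q_V - (q_B) = 0.
Borealis's profit: π_B = (251 - Q)q_B - (25q_B + 3q_B²). Setting ∂π_B/∂q_B = 0: 226 - 8q_B - (q_V) = 0.
Best responses: q_V = (170 - q_B)/3, q_B = (226 - q_V)/8.
Substituting one into the other gives q_V = 1134/23 and q_B = 508/23.
Total output Q = 1134/23 + 508/23 = 1642/23.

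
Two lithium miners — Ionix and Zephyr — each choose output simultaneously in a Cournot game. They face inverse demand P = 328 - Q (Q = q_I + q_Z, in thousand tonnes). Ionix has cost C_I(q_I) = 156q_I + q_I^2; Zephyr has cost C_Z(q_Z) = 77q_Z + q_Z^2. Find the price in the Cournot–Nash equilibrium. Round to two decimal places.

Ionix's profit: π_I = (328 - Q)q_I - (156q_I + q_I²). Setting ∂π_I/∂q_I = 0: 172 - 4q_I - (q_Z) = 0.
Zephyr's profit: π_Z = (328 - Q)q_Z - (77q_Z + q_Z²). Setting ∂π_Z/∂q_Z = 0: 251 - 4q_Z - (q_I) = 0.
Rearranging gives the reaction functions q_I = (172 - q_Z)/4 and q_Z = (251 - q_I)/4.
Substituting one into the other gives q_I = 437/15 and q_Z = 832/15.
Total output Q = 423/5, so price P = 328 - 423/5 = 1217/5.

243.40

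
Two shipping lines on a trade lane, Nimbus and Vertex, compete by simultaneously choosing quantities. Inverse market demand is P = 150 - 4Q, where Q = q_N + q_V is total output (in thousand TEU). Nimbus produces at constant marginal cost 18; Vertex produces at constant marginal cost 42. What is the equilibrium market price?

70

Nimbus's profit: π_N = (150 - 4Q)q_N - (18q_N). Setting ∂π_N/∂q_N = 0: 132 - 8q_N - 4(q_V) = 0.
Vertex's profit: π_V = (150 - 4Q)q_V - (42q_V). Setting ∂π_V/∂q_V = 0: 108 - 8q_V - 4(q_N) = 0.
So q_N = (132 - 4q_V)/8 and q_V = (108 - 4q_N)/8.
Solving the pair: q_N = 13, q_V = 7.
Total output Q = 20, so price P = 150 - 4·20 = 70.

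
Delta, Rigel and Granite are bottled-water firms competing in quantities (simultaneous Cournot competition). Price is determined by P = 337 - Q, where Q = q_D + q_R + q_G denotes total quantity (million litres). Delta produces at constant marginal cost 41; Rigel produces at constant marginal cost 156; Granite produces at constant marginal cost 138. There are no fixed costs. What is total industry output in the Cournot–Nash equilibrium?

Delta's profit: π_D = (337 - Q)q_D - (41q_D). Setting ∂π_D/∂q_D = 0: 296 - 2q_D - (q_R + q_G) = 0.
Rigel's first-order condition: 181 - 2q_R - (q_D + q_G) = 0.
Granite's first-order condition: 199 - 2q_G - (q_D + q_R) = 0.
Summing all 3 equations gives 676 − 4Q = 0, hence Q = 169.
Back-substituting: q_D = (296 − 169) = 127, q_R = (181 − 169) = 12, q_G = (199 − 169) = 30.
Total output Q = 127 + 12 + 30 = 169.

169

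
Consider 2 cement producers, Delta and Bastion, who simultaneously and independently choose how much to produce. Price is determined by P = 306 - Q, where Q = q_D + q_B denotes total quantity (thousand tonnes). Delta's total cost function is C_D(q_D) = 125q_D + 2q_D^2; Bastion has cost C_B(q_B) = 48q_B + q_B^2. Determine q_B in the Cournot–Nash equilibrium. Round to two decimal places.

Delta's profit: π_D = (306 - Q)q_D - (125q_D + 2q_D²). Setting ∂π_D/∂q_D = 0: 181 - 6q_D - (q_B) = 0.
Bastion's profit: π_B = (306 - Q)q_B - (48q_B + q_B²). Setting ∂π_B/∂q_B = 0: 258 - 4q_B - (q_D) = 0.
So q_D = (181 - q_B)/6 and q_B = (258 - q_D)/4.
Solving the pair: q_D = 466/23, q_B = 1367/23.

59.43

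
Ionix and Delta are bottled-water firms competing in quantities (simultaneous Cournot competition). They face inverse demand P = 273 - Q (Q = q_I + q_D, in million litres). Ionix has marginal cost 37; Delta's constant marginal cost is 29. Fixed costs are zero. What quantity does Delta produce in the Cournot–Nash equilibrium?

Ionix's profit: π_I = (273 - Q)q_I - (37q_I). Setting ∂π_I/∂q_I = 0: 236 - 2q_I - (q_D) = 0.
Delta's first-order condition: 244 - 2q_D - (q_I) = 0.
Best responses: q_I = (236 - q_D)/2, q_D = (244 - q_I)/2.
Solving the pair: q_I = 76, q_D = 84.

84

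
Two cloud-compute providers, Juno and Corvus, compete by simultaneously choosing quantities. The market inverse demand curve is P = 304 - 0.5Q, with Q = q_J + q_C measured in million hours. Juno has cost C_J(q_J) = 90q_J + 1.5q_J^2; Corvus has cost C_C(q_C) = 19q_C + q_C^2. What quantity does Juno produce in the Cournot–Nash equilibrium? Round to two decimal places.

42.51

Juno's profit: π_J = (304 - 0.5Q)q_J - (90q_J + (3/2)q_J²). Setting ∂π_J/∂q_J = 0: 214 - 4q_J - (1/2)(q_C) = 0.
Corvus's profit: π_C = (304 - 0.5Q)q_C - (19q_C + q_C²). Setting ∂π_C/∂q_C = 0: 285 - 3q_C - (1/2)(q_J) = 0.
So q_J = (214 - (1/2)q_C)/4 and q_C = (285 - (1/2)q_J)/3.
Substituting one into the other gives q_J = 1998/47 and q_C = 87.9149.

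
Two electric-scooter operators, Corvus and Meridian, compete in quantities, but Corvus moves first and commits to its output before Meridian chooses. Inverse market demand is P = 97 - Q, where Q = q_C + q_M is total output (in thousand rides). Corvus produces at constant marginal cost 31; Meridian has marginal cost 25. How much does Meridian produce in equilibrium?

21

Solve by backward induction. Given q_C, the follower Meridian maximises π_M = (97 - q_C - q_M)q_M - 25q_M.
∂π_M/∂q_M = 72 - q_C - 2q_M = 0 gives the reaction function q_M = (72 - q_C)/2.
Corvus substitutes q_M(q_C) into its own profit: π_C = q_C(97 - q_C - (72 - q_C)/2) - 31q_C = (61 - (1/2)q_C)q_C - 31q_C.
The leader's first-order condition 30 - q_C = 0 yields q_C = 30.
Then q_M = (72 - 30)/2 = 21.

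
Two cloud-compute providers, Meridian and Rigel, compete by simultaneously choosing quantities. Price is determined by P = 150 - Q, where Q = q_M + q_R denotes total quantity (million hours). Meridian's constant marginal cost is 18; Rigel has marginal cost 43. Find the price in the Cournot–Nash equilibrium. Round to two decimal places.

70.33

Meridian's profit: π_M = (150 - Q)q_M - (18q_M). Setting ∂π_M/∂q_M = 0: 132 - 2q_M - (q_R) = 0.
Rigel's profit: π_R = (150 - Q)q_R - (43q_R). Setting ∂π_R/∂q_R = 0: 107 - 2q_R - (q_M) = 0.
So q_M = (132 - q_R)/2 and q_R = (107 - q_M)/2.
Substituting one into the other gives q_M = 157/3 and q_R = 82/3.
Total output Q = 239/3, so price P = 150 - 239/3 = 211/3.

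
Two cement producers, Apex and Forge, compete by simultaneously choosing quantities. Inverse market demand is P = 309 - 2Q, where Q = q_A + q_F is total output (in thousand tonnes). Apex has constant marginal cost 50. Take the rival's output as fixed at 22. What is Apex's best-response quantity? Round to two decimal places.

With the rival's output fixed at 22, Apex's profit is π_A = (309 - 2·22 - 2q_A)q_A - (50q_A) = (265 - 2q_A)q_A - (50q_A).
∂π_A/∂q_A = 215 - 4q_A = 0, so q_A = 215/4.

53.75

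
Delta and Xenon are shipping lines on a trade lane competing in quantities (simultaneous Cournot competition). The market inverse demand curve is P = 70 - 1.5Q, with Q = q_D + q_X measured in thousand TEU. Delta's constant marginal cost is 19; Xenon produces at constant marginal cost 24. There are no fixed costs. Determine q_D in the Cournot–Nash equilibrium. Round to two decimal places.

12.44

Delta's profit: π_D = (70 - 1.5Q)q_D - (19q_D). Setting ∂π_D/∂q_D = 0: 51 - 3q_D - (3/2)(q_X) = 0.
Xenon's profit: π_X = (70 - 1.5Q)q_X - (24q_X). Setting ∂π_X/∂q_X = 0: 46 - 3q_X - (3/2)(q_D) = 0.
Best responses: q_D = (51 - (3/2)q_X)/3, q_X = (46 - (3/2)q_D)/3.
Solving the pair: q_D = 112/9, q_X = 82/9.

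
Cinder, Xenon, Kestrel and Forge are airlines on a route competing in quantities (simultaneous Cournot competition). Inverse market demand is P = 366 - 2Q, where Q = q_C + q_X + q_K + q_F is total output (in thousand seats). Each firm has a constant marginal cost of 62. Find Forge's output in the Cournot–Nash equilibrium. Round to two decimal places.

A representative firm's profit is π_i = q_i(366 - 2Q) - 62q_i.
Setting ∂π_i/∂q_i = 0 with rivals' quantities fixed: 304 - 4q_i - 2·Σ_{j≠i} q_j = 0.
By symmetry each firm produces the same amount; substituting Σ_{j≠i} q_j = 3q_i yields q_i = 304/10 = 152/5.

30.40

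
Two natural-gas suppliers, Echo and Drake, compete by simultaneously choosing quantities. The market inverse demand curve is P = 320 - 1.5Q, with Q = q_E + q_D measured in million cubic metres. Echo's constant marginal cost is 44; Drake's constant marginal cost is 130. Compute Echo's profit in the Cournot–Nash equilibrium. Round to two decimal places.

Echo's profit: π_E = (320 - 1.5Q)q_E - (44q_E). Setting ∂π_E/∂q_E = 0: 276 - 3q_E - (3/2)(q_D) = 0.
Drake's profit: π_D = (320 - 1.5Q)q_D - (130q_D). Setting ∂π_D/∂q_D = 0: 190 - 3q_D - (3/2)(q_E) = 0.
So q_E = (276 - (3/2)q_D)/3 and q_D = (190 - (3/2)q_E)/3.
Substituting one into the other gives q_E = 724/9 and q_D = 208/9.
Price P = 320 - (3/2)·(932/9) = 494/3.
Echo's profit: (494/3 - 44)·(724/9) = 9706.9630.

9706.96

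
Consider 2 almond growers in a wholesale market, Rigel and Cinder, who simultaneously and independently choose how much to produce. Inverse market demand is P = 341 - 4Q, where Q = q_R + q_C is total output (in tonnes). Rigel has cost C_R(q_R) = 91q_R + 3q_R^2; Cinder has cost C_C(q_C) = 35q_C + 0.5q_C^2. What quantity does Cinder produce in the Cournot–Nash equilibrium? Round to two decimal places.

29.85

Rigel's profit: π_R = (341 - 4Q)q_R - (91q_R + 3q_R²). Setting ∂π_R/∂q_R = 0: 250 - 14q_R - 4(q_C) = 0.
Cinder's profit: π_C = (341 - 4Q)q_C - (35q_C + (1/2)q_C²). Setting ∂π_C/∂q_C = 0: 306 - 9q_C - 4(q_R) = 0.
Rearranging gives the reaction functions q_R = (250 - 4q_C)/14 and q_C = (306 - 4q_R)/9.
Solving the pair: q_R = 513/55, q_C = 1642/55.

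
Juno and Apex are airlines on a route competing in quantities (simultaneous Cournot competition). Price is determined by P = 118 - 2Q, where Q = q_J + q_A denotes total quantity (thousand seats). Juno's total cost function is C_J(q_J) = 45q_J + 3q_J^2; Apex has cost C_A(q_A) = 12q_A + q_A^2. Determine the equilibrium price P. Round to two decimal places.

77.29

Juno's profit: π_J = (118 - 2Q)q_J - (45q_J + 3q_J²). Setting ∂π_J/∂q_J = 0: 73 - 10q_J - 2(q_A) = 0.
Apex's profit: π_A = (118 - 2Q)q_A - (12q_A + q_A²). Setting ∂π_A/∂q_A = 0: 106 - 6q_A - 2(q_J) = 0.
So q_J = (73 - 2q_A)/10 and q_A = (106 - 2q_J)/6.
Substituting one into the other gives q_J = 113/28 and q_A = 457/28.
Total output Q = 285/14, so price P = 118 - 2·(285/14) = 541/7.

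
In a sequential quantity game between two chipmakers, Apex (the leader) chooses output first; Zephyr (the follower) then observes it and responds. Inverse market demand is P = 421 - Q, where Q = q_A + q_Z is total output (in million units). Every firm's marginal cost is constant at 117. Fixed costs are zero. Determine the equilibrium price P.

193

The follower Zephyr best-responds to any q_A: π_Z = (421 - Q)q_Z - 117q_Z.
∂π_Z/∂q_Z = 304 - q_A - 2q_Z = 0 gives the reaction function q_Z = (304 - q_A)/2.
The leader anticipates this reaction. Substituting into P = 421 - Q gives P = 269 - (1/2)q_A, so π_A = (269 - (1/2)q_A)q_A - 117q_A.
Maximising: ∂π_A/∂q_A = 152 - q_A = 0, giving q_A = 152.
Then q_Z = (304 - 152)/2 = 76.
Total output Q = 228, so price P = 421 - 228 = 193.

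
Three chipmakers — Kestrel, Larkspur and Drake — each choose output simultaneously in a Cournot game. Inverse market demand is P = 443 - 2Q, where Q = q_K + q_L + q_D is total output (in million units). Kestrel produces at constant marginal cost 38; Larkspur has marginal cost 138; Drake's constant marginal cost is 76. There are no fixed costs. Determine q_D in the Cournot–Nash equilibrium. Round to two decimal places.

48.88

Kestrel's profit: π_K = (443 - 2Q)q_K - (38q_K). Setting ∂π_K/∂q_K = 0: 405 - 4q_K - 2(q_L + q_D) = 0.
Larkspur's first-order condition: 305 - 4q_L - 2(q_K + q_D) = 0.
Drake's first-order condition: 367 - 4q_D - 2(q_K + q_L) = 0.
Adding the 3 first-order conditions: 1077 − 8Q = 0, so Q = 1077/8.
Back-substituting: q_K = (405 − 1077/4)/2 = 543/8, q_L = (305 − 1077/4)/2 = 143/8, q_D = (367 − 1077/4)/2 = 391/8.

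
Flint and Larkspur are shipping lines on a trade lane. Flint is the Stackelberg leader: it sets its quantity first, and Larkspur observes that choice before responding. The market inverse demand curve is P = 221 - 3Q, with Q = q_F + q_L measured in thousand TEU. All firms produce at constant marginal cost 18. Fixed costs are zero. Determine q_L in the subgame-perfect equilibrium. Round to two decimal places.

16.92

The follower Larkspur best-responds to any q_F: π_L = (221 - 3Q)q_L - 18q_L.
∂π_L/∂q_L = 203 - 3q_F - 6q_L = 0 gives the reaction function q_L = (203 - 3q_F)/6.
Flint substitutes q_L(q_F) into its own profit: π_F = q_F(221 - 3q_F - (203 - 3q_F)/2) - 18q_F = (239/2 - (3/2)q_F)q_F - 18q_F.
Maximising: ∂π_F/∂q_F = 203/2 - 3q_F = 0, giving q_F = 203/6.
Then q_L = (203 - 3·(203/6))/6 = 203/12.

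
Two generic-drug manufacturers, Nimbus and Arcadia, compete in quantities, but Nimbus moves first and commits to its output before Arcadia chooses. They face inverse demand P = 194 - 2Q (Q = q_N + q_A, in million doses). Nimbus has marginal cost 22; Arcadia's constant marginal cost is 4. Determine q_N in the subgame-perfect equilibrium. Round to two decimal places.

38.50

Solve by backward induction. Given q_N, the follower Arcadia maximises π_A = (194 - 2q_N - 2q_A)q_A - 4q_A.
Setting the follower's marginal profit to zero, 190 - 2q_N - 4q_A = 0, i.e. q_A = (190 - 2q_N)/4.
Nimbus substitutes q_A(q_N) into its own profit: π_N = q_N(194 - 2q_N - (190 - 2q_N)/2) - 22q_N = (99 - q_N)q_N - 22q_N.
Leader FOC: 77 - 2q_N = 0, so q_N = 77/2.
Then q_A = (190 - 2·(77/2))/4 = 113/4.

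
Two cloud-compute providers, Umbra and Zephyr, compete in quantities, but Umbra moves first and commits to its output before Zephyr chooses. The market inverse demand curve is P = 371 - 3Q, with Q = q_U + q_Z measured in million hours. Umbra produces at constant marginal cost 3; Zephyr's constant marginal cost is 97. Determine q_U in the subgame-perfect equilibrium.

The follower Zephyr best-responds to any q_U: π_Z = (371 - 3Q)q_Z - 97q_Z.
Setting the follower's marginal profit to zero, 274 - 3q_U - 6q_Z = 0, i.e. q_Z = (274 - 3q_U)/6.
The leader anticipates this reaction. Substituting into P = 371 - 3Q gives P = 234 - (3/2)q_U, so π_U = (234 - (3/2)q_U)q_U - 3q_U.
Leader FOC: 231 - 3q_U = 0, so q_U = 77.
Then q_Z = (274 - 3·77)/6 = 43/6.

77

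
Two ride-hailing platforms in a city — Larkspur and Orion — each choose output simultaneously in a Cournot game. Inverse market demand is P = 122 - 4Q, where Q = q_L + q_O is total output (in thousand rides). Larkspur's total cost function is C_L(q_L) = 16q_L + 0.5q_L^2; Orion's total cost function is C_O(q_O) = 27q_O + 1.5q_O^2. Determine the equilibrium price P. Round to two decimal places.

63.35

Larkspur's profit: π_L = (122 - 4Q)q_L - (16q_L + (1/2)q_L²). Setting ∂π_L/∂q_L = 0: 106 - 9q_L - 4(q_O) = 0.
Orion's profit: π_O = (122 - 4Q)q_O - (27q_O + (3/2)q_O²). Setting ∂π_O/∂q_O = 0: 95 - 11q_O - 4(q_L) = 0.
So q_L = (106 - 4q_O)/9 and q_O = (95 - 4q_L)/11.
Solving the pair: q_L = 786/83, q_O = 431/83.
Total output Q = 1217/83, so price P = 122 - 4·(1217/83) = 63.3494.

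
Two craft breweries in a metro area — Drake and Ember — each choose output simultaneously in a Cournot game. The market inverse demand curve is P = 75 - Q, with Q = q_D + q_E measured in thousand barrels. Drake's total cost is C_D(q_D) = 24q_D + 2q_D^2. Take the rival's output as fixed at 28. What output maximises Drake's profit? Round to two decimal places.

3.83

With the rival's output fixed at 28, Drake's profit is π_D = (75 - 28 - q_D)q_D - (24q_D + 2q_D²) = (47 - q_D)q_D - (24q_D + 2q_D²).
∂π_D/∂q_D = 23 - 6q_D = 0, so q_D = 23/6.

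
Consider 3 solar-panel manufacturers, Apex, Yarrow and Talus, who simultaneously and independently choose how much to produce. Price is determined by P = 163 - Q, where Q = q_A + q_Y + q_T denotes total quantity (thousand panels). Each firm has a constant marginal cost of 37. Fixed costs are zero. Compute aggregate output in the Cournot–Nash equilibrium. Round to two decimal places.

94.50

Each firm earns π_i = (163 - Q)q_i - 37q_i.
First-order condition (treating rivals' output as given): 126 - 2q_i - Σ_{j≠i} q_j = 0.
By symmetry each firm produces the same amount; substituting Σ_{j≠i} q_j = 2q_i yields q_i = 126/4 = 63/2.
Total output Q = 63/2 + 63/2 + 63/2 = 189/2.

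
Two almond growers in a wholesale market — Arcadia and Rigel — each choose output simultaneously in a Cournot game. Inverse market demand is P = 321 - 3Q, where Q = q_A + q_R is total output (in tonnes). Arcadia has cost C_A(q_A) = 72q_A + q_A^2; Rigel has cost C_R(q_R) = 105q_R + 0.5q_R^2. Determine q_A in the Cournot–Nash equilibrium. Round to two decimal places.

Arcadia's profit: π_A = (321 - 3Q)q_A - (72q_A + q_A²). Setting ∂π_A/∂q_A = 0: 249 - 8q_A - 3(q_R) = 0.
Rigel's first-order condition: 216 - 7q_R - 3(q_A) = 0.
Rearranging gives the reaction functions q_A = (249 - 3q_R)/8 and q_R = (216 - 3q_A)/7.
Substituting one into the other gives q_A = 1095/47 and q_R = 981/47.

23.30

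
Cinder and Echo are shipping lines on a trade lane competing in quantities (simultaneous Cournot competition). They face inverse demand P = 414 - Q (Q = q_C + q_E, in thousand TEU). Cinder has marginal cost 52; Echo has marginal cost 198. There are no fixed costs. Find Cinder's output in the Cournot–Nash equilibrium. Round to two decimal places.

Cinder's profit: π_C = (414 - Q)q_C - (52q_C). Setting ∂π_C/∂q_C = 0: 362 - 2q_C - (q_E) = 0.
Echo's profit: π_E = (414 - Q)q_E - (198q_E). Setting ∂π_E/∂q_E = 0: 216 - 2q_E - (q_C) = 0.
Rearranging gives the reaction functions q_C = (362 - q_E)/2 and q_E = (216 - q_C)/2.
Solving the pair: q_C = 508/3, q_E = 70/3.

169.33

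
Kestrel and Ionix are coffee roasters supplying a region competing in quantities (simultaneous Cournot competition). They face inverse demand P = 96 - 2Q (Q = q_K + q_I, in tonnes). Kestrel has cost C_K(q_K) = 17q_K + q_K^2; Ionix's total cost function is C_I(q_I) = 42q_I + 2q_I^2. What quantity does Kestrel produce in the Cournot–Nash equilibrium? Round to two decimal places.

Kestrel's profit: π_K = (96 - 2Q)q_K - (17q_K + q_K²). Setting ∂π_K/∂q_K = 0: 79 - 6q_K - 2(q_I) = 0.
Ionix's first-order condition: 54 - 8q_I - 2(q_K) = 0.
Rearranging gives the reaction functions q_K = (79 - 2q_I)/6 and q_I = (54 - 2q_K)/8.
Solving the pair: q_K = 131/11, q_I = 83/22.

11.91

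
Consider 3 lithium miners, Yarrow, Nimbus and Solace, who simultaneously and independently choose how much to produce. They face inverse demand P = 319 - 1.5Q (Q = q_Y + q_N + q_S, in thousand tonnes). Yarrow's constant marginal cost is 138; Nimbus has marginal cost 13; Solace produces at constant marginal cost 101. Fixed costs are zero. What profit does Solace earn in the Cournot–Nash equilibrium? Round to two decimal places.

Yarrow's profit: π_Y = (319 - 1.5Q)q_Y - (138q_Y). Setting ∂π_Y/∂q_Y = 0: 181 - 3q_Y - (3/2)(q_N + q_S) = 0.
Nimbus's first-order condition: 306 - 3q_N - (3/2)(q_Y + q_S) = 0.
Solace's profit: π_S = (319 - 1.5Q)q_S - (101q_S). Setting ∂π_S/∂q_S = 0: 218 - 3q_S - (3/2)(q_Y + q_N) = 0.
Adding the 3 first-order conditions: 705 − 6Q = 0, so Q = 235/2.
Back-substituting: q_Y = (181 − 705/4)/(3/2) = 19/6, q_N = (306 − 705/4)/(3/2) = 173/2, q_S = (218 − 705/4)/(3/2) = 167/6.
Price P = 319 - (3/2)·(235/2) = 571/4.
Solace's profit: (571/4 - 101)·(167/6) = 1162.0417.

1162.04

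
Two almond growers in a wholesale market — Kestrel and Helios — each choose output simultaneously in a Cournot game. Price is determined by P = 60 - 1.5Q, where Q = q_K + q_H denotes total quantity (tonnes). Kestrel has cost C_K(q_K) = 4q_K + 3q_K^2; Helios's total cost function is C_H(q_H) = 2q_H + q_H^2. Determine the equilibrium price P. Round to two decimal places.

Kestrel's profit: π_K = (60 - 1.5Q)q_K - (4q_K + 3q_K²). Setting ∂π_K/∂q_K = 0: 56 - 9q_K - (3/2)(q_H) = 0.
Helios's first-order condition: 58 - 5q_H - (3/2)(q_K) = 0.
Rearranging gives the reaction functions q_K = (56 - (3/2)q_H)/9 and q_H = (58 - (3/2)q_K)/5.
Solving the pair: q_K = 772/171, q_H = 584/57.
Total output Q = 14.7602, so price P = 60 - (3/2)·14.7602 = 37.8596.

37.86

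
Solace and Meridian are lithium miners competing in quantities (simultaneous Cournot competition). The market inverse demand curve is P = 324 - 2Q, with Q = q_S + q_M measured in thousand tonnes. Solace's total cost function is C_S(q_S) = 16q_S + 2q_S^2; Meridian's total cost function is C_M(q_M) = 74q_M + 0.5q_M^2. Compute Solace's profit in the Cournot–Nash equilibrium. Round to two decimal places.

3338.27

Solace's profit: π_S = (324 - 2Q)q_S - (16q_S + 2q_S²). Setting ∂π_S/∂q_S = 0: 308 - 8q_S - 2(q_M) = 0.
Meridian's profit: π_M = (324 - 2Q)q_M - (74q_M + (1/2)q_M²). Setting ∂π_M/∂q_M = 0: 250 - 5q_M - 2(q_S) = 0.
Best responses: q_S = (308 - 2q_M)/8, q_M = (250 - 2q_S)/5.
Substituting one into the other gives q_S = 260/9 and q_M = 346/9.
Price P = 324 - 2·(202/3) = 568/3.
Solace's profit: (568/3)·(260/9) - 16·(260/9) - 2(260/9)² = 3338.2716.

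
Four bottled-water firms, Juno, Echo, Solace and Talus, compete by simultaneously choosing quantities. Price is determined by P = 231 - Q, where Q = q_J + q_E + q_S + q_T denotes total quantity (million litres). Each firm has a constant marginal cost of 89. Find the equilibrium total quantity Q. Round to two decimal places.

113.60

A representative firm's profit is π_i = q_i(231 - Q) - 89q_i.
Setting ∂π_i/∂q_i = 0 with rivals' quantities fixed: 142 - 2q_i - Σ_{j≠i} q_j = 0.
By symmetry each firm produces the same amount; substituting Σ_{j≠i} q_j = 3q_i yields q_i = 142/5.
Total output Q = 142/5 + 142/5 + 142/5 + 142/5 = 568/5.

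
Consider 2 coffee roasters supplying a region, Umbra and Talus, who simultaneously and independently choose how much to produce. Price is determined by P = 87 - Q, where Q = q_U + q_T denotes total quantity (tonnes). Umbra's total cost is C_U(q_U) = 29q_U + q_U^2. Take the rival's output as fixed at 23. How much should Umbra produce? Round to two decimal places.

8.75

With the rival's output fixed at 23, Umbra's profit is π_U = (87 - 23 - q_U)q_U - (29q_U + q_U²) = (64 - q_U)q_U - (29q_U + q_U²).
∂π_U/∂q_U = 35 - 4q_U = 0, so q_U = 35/4.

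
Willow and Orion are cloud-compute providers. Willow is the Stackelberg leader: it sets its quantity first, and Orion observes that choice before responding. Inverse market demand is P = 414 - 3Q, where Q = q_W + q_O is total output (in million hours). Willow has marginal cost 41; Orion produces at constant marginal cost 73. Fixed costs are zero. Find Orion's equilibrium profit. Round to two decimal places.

1598.52

The follower Orion best-responds to any q_W: π_O = (414 - 3Q)q_O - 73q_O.
Setting the follower's marginal profit to zero, 341 - 3q_W - 6q_O = 0, i.e. q_O = (341 - 3q_W)/6.
Willow substitutes q_O(q_W) into its own profit: π_W = q_W(414 - 3q_W - (341 - 3q_W)/2) - 41q_W = (487/2 - (3/2)q_W)q_W - 41q_W.
Maximising: ∂π_W/∂q_W = 405/2 - 3q_W = 0, giving q_W = 135/2.
Then q_O = (341 - 3·(135/2))/6 = 277/12.
Price P = 414 - 3·(1087/12) = 569/4.
Orion's profit: (569/4 - 73)·(277/12) = 1598.5208.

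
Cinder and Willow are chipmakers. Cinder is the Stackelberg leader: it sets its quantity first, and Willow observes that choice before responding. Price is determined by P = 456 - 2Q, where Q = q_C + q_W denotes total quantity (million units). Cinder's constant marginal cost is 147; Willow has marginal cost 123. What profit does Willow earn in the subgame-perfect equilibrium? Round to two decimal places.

4536.28

The follower Willow best-responds to any q_C: π_W = (456 - 2Q)q_W - 123q_W.
Setting the follower's marginal profit to zero, 333 - 2q_C - 4q_W = 0, i.e. q_W = (333 - 2q_C)/4.
Cinder substitutes q_W(q_C) into its own profit: π_C = q_C(456 - 2q_C - (333 - 2q_C)/2) - 147q_C = (579/2 - q_C)q_C - 147q_C.
The leader's first-order condition 285/2 - 2q_C = 0 yields q_C = 285/4.
Then q_W = (333 - 2·(285/4))/4 = 381/8.
Price P = 456 - 2·(951/8) = 873/4.
Willow's profit: (873/4 - 123)·(381/8) = 4536.2813.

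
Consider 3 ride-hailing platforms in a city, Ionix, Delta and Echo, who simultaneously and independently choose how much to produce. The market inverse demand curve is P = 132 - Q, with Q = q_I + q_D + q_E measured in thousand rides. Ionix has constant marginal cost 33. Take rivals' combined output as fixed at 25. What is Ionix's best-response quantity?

With rivals' combined output fixed at 25, Ionix's profit is π_I = (132 - 25 - q_I)q_I - (33q_I) = (107 - q_I)q_I - (33q_I).
∂π_I/∂q_I = 74 - 2q_I = 0, so q_I = 37.

37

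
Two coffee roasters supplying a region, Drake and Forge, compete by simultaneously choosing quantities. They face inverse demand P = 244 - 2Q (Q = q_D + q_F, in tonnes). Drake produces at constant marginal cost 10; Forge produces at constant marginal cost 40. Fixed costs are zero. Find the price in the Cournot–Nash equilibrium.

98

Drake's profit: π_D = (244 - 2Q)q_D - (10q_D). Setting ∂π_D/∂q_D = 0: 234 - 4q_D - 2(q_F) = 0.
Forge's profit: π_F = (244 - 2Q)q_F - (40q_F). Setting ∂π_F/∂q_F = 0: 204 - 4q_F - 2(q_D) = 0.
Best responses: q_D = (234 - 2q_F)/4, q_F = (204 - 2q_D)/4.
Solving the pair: q_D = 44, q_F = 29.
Total output Q = 73, so price P = 244 - 2·73 = 98.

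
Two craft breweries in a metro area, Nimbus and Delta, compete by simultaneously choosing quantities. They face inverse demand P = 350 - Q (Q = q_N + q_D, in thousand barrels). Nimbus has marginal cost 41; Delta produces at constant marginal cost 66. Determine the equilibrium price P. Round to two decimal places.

Nimbus's profit: π_N = (350 - Q)q_N - (41q_N). Setting ∂π_N/∂q_N = 0: 309 - 2q_N - (q_D) = 0.
Delta's profit: π_D = (350 - Q)q_D - (66q_D). Setting ∂π_D/∂q_D = 0: 284 - 2q_D - (q_N) = 0.
So q_N = (309 - q_D)/2 and q_D = (284 - q_N)/2.
Substituting one into the other gives q_N = 334/3 and q_D = 259/3.
Total output Q = 593/3, so price P = 350 - 593/3 = 457/3.

152.33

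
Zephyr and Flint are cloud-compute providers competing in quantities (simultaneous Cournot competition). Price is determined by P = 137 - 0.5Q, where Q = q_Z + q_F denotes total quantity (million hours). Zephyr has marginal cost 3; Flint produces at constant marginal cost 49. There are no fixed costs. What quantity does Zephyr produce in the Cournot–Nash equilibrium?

Zephyr's profit: π_Z = (137 - 0.5Q)q_Z - (3q_Z). Setting ∂π_Z/∂q_Z = 0: 134 - q_Z - (1/2)(q_F) = 0.
Flint's profit: π_F = (137 - 0.5Q)q_F - (49q_F). Setting ∂π_F/∂q_F = 0: 88 - q_F - (1/2)(q_Z) = 0.
Rearranging gives the reaction functions q_Z = (134 - (1/2)q_F) and q_F = (88 - (1/2)q_Z).
Solving the pair: q_Z = 120, q_F = 28.

120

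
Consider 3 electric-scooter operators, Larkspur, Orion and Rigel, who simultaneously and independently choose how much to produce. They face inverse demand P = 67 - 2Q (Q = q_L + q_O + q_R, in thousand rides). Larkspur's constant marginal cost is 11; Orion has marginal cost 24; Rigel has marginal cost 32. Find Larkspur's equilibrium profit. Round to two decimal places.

253.13

Larkspur's profit: π_L = (67 - 2Q)q_L - (11q_L). Setting ∂π_L/∂q_L = 0: 56 - 4q_L - 2(q_O + q_R) = 0.
Orion's first-order condition: 43 - 4q_O - 2(q_L + q_R) = 0.
Rigel's first-order condition: 35 - 4q_R - 2(q_L + q_O) = 0.
Summing all 3 equations gives 134 − 8Q = 0, hence Q = 67/4.
Back-substituting: q_L = (56 − 67/2)/2 = 45/4, q_O = (43 − 67/2)/2 = 19/4, q_R = (35 − 67/2)/2 = 3/4.
Price P = 67 - 2·(67/4) = 67/2.
Larkspur's profit: (67/2 - 11)·(45/4) = 253.1250.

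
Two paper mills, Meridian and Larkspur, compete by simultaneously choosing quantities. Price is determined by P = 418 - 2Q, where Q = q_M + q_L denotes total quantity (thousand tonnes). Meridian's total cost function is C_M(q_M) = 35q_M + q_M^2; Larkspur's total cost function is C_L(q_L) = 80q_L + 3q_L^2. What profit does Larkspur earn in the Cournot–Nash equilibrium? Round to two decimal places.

Meridian's profit: π_M = (418 - 2Q)q_M - (35q_M + q_M²). Setting ∂π_M/∂q_M = 0: 383 - 6q_M - 2(q_L) = 0.
Larkspur's profit: π_L = (418 - 2Q)q_L - (80q_L + 3q_L²). Setting ∂π_L/∂q_L = 0: 338 - 10q_L - 2(q_M) = 0.
Rearranging gives the reaction functions q_M = (383 - 2q_L)/6 and q_L = (338 - 2q_M)/10.
Solving the pair: q_M = 1577/28, q_L = 631/28.
Price P = 418 - 2·(552/7) = 1822/7.
Larkspur's profit: (1822/7)·(631/28) - 80·(631/28) - 3(631/28)² = 2539.2921.

2539.29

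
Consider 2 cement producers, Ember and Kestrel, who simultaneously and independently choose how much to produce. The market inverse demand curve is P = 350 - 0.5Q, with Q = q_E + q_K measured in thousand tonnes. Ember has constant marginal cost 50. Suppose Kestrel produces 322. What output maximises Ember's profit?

With the rival's output fixed at 322, Ember's profit is π_E = (350 - (1/2)·322 - (1/2)q_E)q_E - (50q_E) = (189 - (1/2)q_E)q_E - (50q_E).
∂π_E/∂q_E = 139 - q_E = 0, so q_E = 139.

139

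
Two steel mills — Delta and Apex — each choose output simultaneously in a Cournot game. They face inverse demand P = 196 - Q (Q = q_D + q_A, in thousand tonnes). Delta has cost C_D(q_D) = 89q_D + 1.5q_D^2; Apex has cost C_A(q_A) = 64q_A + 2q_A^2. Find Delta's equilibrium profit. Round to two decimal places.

773.19

Delta's profit: π_D = (196 - Q)q_D - (89q_D + (3/2)q_D²). Setting ∂π_D/∂q_D = 0: 107 - 5q_D - (q_A) = 0.
Apex's profit: π_A = (196 - Q)q_A - (64q_A + 2q_A²). Setting ∂π_A/∂q_A = 0: 132 - 6q_A - (q_D) = 0.
So q_D = (107 - q_A)/5 and q_A = (132 - q_D)/6.
Substituting one into the other gives q_D = 510/29 and q_A = 553/29.
Price P = 196 - 1063/29 = 159.3448.
Delta's profit: 159.3448·(510/29) - 89·(510/29) - (3/2)(510/29)² = 773.1867.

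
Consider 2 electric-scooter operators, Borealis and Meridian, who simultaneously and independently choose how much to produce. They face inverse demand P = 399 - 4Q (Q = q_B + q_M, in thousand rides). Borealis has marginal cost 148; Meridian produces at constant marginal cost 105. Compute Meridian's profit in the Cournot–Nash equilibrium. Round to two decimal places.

3154.69

Borealis's profit: π_B = (399 - 4Q)q_B - (148q_B). Setting ∂π_B/∂q_B = 0: 251 - 8q_B - 4(q_M) = 0.
Meridian's first-order condition: 294 - 8q_M - 4(q_B) = 0.
So q_B = (251 - 4q_M)/8 and q_M = (294 - 4q_B)/8.
Substituting one into the other gives q_B = 52/3 and q_M = 337/12.
Price P = 399 - 4·(545/12) = 652/3.
Meridian's profit: (652/3 - 105)·(337/12) = 3154.6944.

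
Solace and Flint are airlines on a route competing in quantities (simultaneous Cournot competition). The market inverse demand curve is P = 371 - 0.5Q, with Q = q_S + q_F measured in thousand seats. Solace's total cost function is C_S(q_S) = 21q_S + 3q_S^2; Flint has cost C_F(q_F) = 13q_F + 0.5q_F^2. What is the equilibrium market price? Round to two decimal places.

Solace's profit: π_S = (371 - 0.5Q)q_S - (21q_S + 3q_S²). Setting ∂π_S/∂q_S = 0: 350 - 7q_S - (1/2)(q_F) = 0.
Flint's first-order condition: 358 - 2q_F - (1/2)(q_S) = 0.
Rearranging gives the reaction functions q_S = (350 - (1/2)q_F)/7 and q_F = (358 - (1/2)q_S)/2.
Substituting one into the other gives q_S = 37.8909 and q_F = 169.5273.
Total output Q = 207.4182, so price P = 371 - (1/2)·207.4182 = 267.2909.

267.29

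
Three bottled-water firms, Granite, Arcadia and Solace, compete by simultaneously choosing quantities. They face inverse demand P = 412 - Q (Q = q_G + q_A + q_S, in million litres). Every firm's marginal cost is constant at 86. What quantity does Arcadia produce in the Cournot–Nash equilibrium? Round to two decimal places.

Each firm earns π_i = (412 - Q)q_i - 86q_i.
First-order condition (treating rivals' output as given): 326 - 2q_i - Σ_{j≠i} q_j = 0.
By symmetry each firm produces the same amount; substituting Σ_{j≠i} q_j = 2q_i yields q_i = 326/4 = 163/2.

81.50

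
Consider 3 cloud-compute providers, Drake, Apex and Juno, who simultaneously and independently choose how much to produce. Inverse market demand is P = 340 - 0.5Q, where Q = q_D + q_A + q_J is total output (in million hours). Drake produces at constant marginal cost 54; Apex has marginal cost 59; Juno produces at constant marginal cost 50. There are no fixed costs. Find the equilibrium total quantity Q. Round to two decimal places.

428.50

Drake's profit: π_D = (340 - 0.5Q)q_D - (54q_D). Setting ∂π_D/∂q_D = 0: 286 - q_D - (1/2)(q_A + q_J) = 0.
Apex's profit: π_A = (340 - 0.5Q)q_A - (59q_A). Setting ∂π_A/∂q_A = 0: 281 - q_A - (1/2)(q_D + q_J) = 0.
Juno's first-order condition: 290 - q_J - (1/2)(q_D + q_A) = 0.
Summing all 3 equations gives 857 − 2Q = 0, hence Q = 857/2.
Back-substituting: q_D = (286 − 857/4)/(1/2) = 287/2, q_A = (281 − 857/4)/(1/2) = 267/2, q_J = (290 − 857/4)/(1/2) = 303/2.
Total output Q = 287/2 + 267/2 + 303/2 = 857/2.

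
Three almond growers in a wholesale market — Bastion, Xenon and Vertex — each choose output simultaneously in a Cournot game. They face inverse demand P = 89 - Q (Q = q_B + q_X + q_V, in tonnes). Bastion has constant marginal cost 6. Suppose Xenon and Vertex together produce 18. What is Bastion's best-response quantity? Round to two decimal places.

With rivals' combined output fixed at 18, Bastion's profit is π_B = (89 - 18 - q_B)q_B - (6q_B) = (71 - q_B)q_B - (6q_B).
∂π_B/∂q_B = 65 - 2q_B = 0, so q_B = 65/2.

32.50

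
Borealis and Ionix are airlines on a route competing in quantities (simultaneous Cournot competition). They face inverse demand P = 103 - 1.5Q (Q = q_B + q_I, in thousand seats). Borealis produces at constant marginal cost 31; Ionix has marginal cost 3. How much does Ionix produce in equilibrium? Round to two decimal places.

Borealis's profit: π_B = (103 - 1.5Q)q_B - (31q_B). Setting ∂π_B/∂q_B = 0: 72 - 3q_B - (3/2)(q_I) = 0.
Ionix's first-order condition: 100 - 3q_I - (3/2)(q_B) = 0.
Best responses: q_B = (72 - (3/2)q_I)/3, q_I = (100 - (3/2)q_B)/3.
Substituting one into the other gives q_B = 88/9 and q_I = 256/9.

28.44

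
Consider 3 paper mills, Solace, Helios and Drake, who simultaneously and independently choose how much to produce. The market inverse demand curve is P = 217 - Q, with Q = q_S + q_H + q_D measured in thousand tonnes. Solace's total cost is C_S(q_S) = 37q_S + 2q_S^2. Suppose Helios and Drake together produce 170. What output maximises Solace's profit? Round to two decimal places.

1.67

With rivals' combined output fixed at 170, Solace's profit is π_S = (217 - 170 - q_S)q_S - (37q_S + 2q_S²) = (47 - q_S)q_S - (37q_S + 2q_S²).
∂π_S/∂q_S = 10 - 6q_S = 0, so q_S = 5/3.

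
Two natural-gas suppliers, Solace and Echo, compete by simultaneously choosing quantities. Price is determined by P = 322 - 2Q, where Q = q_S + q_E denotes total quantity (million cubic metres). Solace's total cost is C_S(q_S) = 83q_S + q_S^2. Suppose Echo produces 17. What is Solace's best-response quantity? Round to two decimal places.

34.17

With the rival's output fixed at 17, Solace's profit is π_S = (322 - 2·17 - 2q_S)q_S - (83q_S + q_S²) = (288 - 2q_S)q_S - (83q_S + q_S²).
∂π_S/∂q_S = 205 - 6q_S = 0, so q_S = 205/6.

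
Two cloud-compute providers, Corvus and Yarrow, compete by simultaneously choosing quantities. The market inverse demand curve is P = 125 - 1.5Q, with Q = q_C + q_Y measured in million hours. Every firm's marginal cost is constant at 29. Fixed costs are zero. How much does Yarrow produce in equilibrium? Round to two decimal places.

A representative firm's profit is π_i = q_i(125 - 1.5Q) - 29q_i.
First-order condition (treating rivals' output as given): 96 - 3q_i - (3/2)q_j = 0.
By symmetry each firm produces the same amount; substituting q_j = q_i yields q_i = 96/(9/2) = 64/3.

21.33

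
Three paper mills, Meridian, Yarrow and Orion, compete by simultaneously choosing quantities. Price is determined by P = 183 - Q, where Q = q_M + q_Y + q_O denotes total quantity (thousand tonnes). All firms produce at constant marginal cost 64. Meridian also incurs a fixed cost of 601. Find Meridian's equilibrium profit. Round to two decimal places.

A representative firm's profit is π_i = q_i(183 - Q) - 64q_i.
First-order condition (treating rivals' output as given): 119 - 2q_i - Σ_{j≠i} q_j = 0.
By symmetry each firm produces the same amount; substituting Σ_{j≠i} q_j = 2q_i yields q_i = 119/4.
Price P = 183 - 357/4 = 375/4.
Meridian's profit: (375/4 - 64)·(119/4) - 601 = 284.0625.

284.06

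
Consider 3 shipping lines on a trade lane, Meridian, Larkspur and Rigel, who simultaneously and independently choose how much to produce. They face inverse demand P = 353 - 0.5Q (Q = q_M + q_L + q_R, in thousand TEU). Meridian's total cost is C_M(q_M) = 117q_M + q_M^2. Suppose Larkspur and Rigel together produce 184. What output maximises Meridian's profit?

48

With rivals' combined output fixed at 184, Meridian's profit is π_M = (353 - (1/2)·184 - (1/2)q_M)q_M - (117q_M + q_M²) = (261 - (1/2)q_M)q_M - (117q_M + q_M²).
∂π_M/∂q_M = 144 - 3q_M = 0, so q_M = 48.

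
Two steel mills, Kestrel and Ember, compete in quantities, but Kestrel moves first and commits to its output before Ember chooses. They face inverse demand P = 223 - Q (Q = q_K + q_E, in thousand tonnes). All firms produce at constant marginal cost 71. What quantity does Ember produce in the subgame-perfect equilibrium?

Solve by backward induction. Given q_K, the follower Ember maximises π_E = (223 - q_K - q_E)q_E - 71q_E.
Setting the follower's marginal profit to zero, 152 - q_K - 2q_E = 0, i.e. q_E = (152 - q_K)/2.
The leader anticipates this reaction. Substituting into P = 223 - Q gives P = 147 - (1/2)q_K, so π_K = (147 - (1/2)q_K)q_K - 71q_K.
The leader's first-order condition 76 - q_K = 0 yields q_K = 76.
Then q_E = (152 - 76)/2 = 38.

38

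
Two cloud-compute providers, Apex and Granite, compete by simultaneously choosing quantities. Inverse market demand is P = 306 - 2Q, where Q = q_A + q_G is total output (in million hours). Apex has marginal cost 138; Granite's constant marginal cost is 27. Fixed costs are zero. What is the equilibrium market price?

Apex's profit: π_A = (306 - 2Q)q_A - (138q_A). Setting ∂π_A/∂q_A = 0: 168 - 4q_A - 2(q_G) = 0.
Granite's profit: π_G = (306 - 2Q)q_G - (27q_G). Setting ∂π_G/∂q_G = 0: 279 - 4q_G - 2(q_A) = 0.
So q_A = (168 - 2q_G)/4 and q_G = (279 - 2q_A)/4.
Solving the pair: q_A = 19/2, q_G = 65.
Total output Q = 149/2, so price P = 306 - 2·(149/2) = 157.

157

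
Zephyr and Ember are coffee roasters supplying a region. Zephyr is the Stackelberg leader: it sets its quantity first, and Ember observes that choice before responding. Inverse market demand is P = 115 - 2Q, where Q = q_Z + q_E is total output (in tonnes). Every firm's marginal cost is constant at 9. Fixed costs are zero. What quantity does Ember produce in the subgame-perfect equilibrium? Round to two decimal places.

13.25

The follower Ember best-responds to any q_Z: π_E = (115 - 2Q)q_E - 9q_E.
Setting the follower's marginal profit to zero, 106 - 2q_Z - 4q_E = 0, i.e. q_E = (106 - 2q_Z)/4.
The leader anticipates this reaction. Substituting into P = 115 - 2Q gives P = 62 - q_Z, so π_Z = (62 - q_Z)q_Z - 9q_Z.
Leader FOC: 53 - 2q_Z = 0, so q_Z = 53/2.
Then q_E = (106 - 2·(53/2))/4 = 53/4.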